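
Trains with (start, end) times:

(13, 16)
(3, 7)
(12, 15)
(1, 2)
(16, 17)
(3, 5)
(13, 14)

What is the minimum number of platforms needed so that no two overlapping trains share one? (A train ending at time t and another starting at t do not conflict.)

Count concurrent intervals with a sweep; the peak is the room count.
Events (time:±→running): 1:+→1 2:-→0 3:+→1 3:+→2 5:-→1 7:-→0 12:+→1 13:+→2 13:+→3 … peak 3.

3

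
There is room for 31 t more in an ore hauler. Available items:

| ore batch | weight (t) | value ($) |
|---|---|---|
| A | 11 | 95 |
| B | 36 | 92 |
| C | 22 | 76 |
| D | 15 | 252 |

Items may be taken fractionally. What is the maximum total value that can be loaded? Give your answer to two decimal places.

364.27

Ratios (sorted): D 16.80, A 8.64, C 3.45, B 2.56
take D (15 @ 252); take A (11 @ 95); take 5/22 of C → 17.27. Capacity used 31/31.
Total value = 364.27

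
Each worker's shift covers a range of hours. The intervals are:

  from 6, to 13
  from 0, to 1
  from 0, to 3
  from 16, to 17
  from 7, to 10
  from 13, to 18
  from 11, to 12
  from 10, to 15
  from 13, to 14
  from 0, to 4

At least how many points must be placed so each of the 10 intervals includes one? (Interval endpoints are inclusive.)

5

By right end: [0,1]  [0,3]  [0,4]  [7,10]  [11,12]  [6,13]  [13,14]  [10,15]  [16,17]  [13,18]
[0,1] uncovered → point at 1; [7,10] uncovered → point at 10; [11,12] uncovered → point at 12; [13,14] uncovered → point at 14; [16,17] uncovered → point at 17.
Points: 1, 10, 12, 14, 17 (5 total).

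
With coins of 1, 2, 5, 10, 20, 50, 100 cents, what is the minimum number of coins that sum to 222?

4

Use the largest denomination that fits, subtract, and repeat.
222 = 2×100 + 1×20 + 1×2
Total coins = 2 + 1 + 1 = 4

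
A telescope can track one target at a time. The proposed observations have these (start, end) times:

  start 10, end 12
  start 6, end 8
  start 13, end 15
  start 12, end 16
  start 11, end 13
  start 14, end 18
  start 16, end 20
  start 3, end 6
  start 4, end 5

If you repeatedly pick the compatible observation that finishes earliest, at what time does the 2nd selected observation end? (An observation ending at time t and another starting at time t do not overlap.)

Sorted by end: (4,5)  (3,6)  (6,8)  (10,12)  (11,13)  (13,15)  (12,16)  (14,18)  (16,20)
take (4,5); take (6,8); take (10,12); skip (11,13); take (13,15); take (16,20).
Selected: (4,5) (6,8) (10,12) (13,15) (16,20)

8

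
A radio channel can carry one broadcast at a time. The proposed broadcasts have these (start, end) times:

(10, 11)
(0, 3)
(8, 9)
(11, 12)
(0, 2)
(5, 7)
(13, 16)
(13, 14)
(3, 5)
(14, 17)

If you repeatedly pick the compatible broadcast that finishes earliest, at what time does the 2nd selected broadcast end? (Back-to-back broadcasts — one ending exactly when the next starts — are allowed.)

5

Order by finish time; keep every interval that doesn't clash with the previous kept one.
Sorted by end: (0,2)  (0,3)  (3,5)  (5,7)  (8,9)  (10,11)  (11,12)  (13,14)  (13,16)  (14,17)
take (0,2); take (3,5); take (5,7); take (8,9); take (10,11); take (11,12); take (13,14); take (14,17).
Selected: (0,2) (3,5) (5,7) (8,9) (10,11) (11,12) (13,14) (14,17)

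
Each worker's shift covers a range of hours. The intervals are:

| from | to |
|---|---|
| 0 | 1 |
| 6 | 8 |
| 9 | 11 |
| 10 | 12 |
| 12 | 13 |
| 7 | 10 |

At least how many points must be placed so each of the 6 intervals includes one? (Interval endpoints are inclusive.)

Process intervals by earliest right end; each time one isn't hit yet, stab at its right endpoint.
Sorted: [0,1] [6,8] [7,10] [9,11] [10,12] [12,13]
{[0,1]} hit by 1; {[6,8],[7,10]} hit by 8; {[9,11],[10,12]} hit by 11; {[12,13]} hit by 13.
Points: 1, 8, 11, 13 (4 total).

4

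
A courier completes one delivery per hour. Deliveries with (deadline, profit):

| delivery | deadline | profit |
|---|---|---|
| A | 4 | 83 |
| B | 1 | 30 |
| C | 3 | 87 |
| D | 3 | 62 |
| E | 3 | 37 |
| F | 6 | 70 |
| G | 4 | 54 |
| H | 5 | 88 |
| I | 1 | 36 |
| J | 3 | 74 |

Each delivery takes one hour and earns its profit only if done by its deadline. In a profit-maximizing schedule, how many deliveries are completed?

Profit order: H=88 C=87 A=83 J=74 F=70 D=62 G=54 E=37 I=36 B=30
Assign: H→slot 5, C→slot 3, A→slot 4, J→slot 2, F→slot 6, D→slot 1, G skipped, E skipped, I skipped, B skipped.
Slots: [1:D] [2:J] [3:C] [4:A] [5:H] [6:F]
6 of 10 scheduled.

6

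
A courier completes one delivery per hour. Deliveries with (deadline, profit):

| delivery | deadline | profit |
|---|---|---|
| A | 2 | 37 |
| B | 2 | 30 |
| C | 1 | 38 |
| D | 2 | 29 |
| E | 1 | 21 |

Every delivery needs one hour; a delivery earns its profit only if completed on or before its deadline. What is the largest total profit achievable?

75

By profit: C(d1,38), A(d2,37), B(d2,30), D(d2,29), E(d1,21)
C→slot 1; A→slot 2; B skipped; D skipped; E skipped.
Profit = 38 + 37 = 75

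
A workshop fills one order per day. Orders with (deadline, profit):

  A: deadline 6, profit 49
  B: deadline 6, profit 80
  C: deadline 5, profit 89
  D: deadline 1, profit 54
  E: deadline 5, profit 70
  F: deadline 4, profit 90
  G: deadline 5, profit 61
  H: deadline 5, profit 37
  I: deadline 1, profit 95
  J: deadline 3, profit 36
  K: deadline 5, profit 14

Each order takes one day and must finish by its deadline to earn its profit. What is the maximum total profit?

485

Take jobs in profit order; each goes to the latest open slot no later than its deadline.
Profit order: I=95 F=90 C=89 B=80 E=70 G=61 D=54 A=49 H=37 J=36 K=14
Assign: I→slot 1, F→slot 4, C→slot 5, B→slot 6, E→slot 3, G→slot 2, D skipped, A skipped, H skipped, J skipped, K skipped.
Slots: [1:I] [2:G] [3:E] [4:F] [5:C] [6:B]
Profit = 95 + 61 + 70 + 90 + 89 + 80 = 485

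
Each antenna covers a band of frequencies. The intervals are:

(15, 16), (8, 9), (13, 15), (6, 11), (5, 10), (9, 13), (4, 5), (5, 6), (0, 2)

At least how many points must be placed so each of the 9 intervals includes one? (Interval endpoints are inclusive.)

4

Process intervals by earliest right end; each time one isn't hit yet, stab at its right endpoint.
Sorted: [0,2] [4,5] [5,6] [8,9] [5,10] [6,11] [9,13] [13,15] [15,16]
{[0,2]} hit by 2; {[4,5],[5,6]} hit by 5; {[8,9],[5,10],[6,11],[9,13]} hit by 9; {[13,15],[15,16]} hit by 15.
Points: 2, 5, 9, 15 (4 total).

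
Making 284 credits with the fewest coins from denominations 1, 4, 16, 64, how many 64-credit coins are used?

284 − 4×64→28 − 1×16→12 − 3×4→0
Count of 64: 4

4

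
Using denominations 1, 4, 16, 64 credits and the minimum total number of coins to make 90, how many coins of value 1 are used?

90 = 1×64 + 1×16 + 2×4 + 2×1
Count of 1: 2

2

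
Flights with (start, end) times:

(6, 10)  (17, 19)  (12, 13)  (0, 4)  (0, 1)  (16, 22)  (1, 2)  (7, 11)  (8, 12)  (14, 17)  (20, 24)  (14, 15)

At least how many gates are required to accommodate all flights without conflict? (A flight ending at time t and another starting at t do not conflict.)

Events (time:±→running): 0:+→1 0:+→2 1:-→1 1:+→2 2:-→1 4:-→0 6:+→1 7:+→2 8:+→3 … peak 3.

3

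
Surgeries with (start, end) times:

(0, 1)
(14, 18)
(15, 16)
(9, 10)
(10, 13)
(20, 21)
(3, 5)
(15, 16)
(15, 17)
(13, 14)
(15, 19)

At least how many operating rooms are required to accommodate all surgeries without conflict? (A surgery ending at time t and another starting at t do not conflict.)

The answer is the maximum number of intervals overlapping at any instant.
starts: [0, 3, 9, 10, 13, 14, 15, 15, 15, 15, 20]
ends:   [1, 5, 10, 13, 14, 16, 16, 17, 18, 19, 21]
s0→1 e1→0 s3→1 e5→0 s9→1 e10→0 s10→1 e13→0 s13→1 e14→0 s14→1 s15→2 s15→3 s15→4 s15→5  — peak 5.

5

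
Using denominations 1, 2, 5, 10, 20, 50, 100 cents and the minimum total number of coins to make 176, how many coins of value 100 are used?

1

Greedy: take as many of the largest coin as possible, then repeat with the remainder.
176 − 1×100→76 − 1×50→26 − 1×20→6 − 1×5→1 − 1×1→0
Count of 100: 1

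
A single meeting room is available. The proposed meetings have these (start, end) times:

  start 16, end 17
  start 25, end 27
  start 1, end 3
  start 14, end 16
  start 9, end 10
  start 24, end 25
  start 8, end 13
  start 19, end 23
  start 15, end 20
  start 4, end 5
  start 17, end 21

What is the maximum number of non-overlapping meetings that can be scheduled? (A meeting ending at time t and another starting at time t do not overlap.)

Sorted by end: (1,3)  (4,5)  (9,10)  (8,13)  (14,16)  (16,17)  (15,20)  (17,21)  (19,23)  (24,25)  (25,27)
take (1,3); take (4,5); take (9,10); skip (8,13); take (14,16); take (16,17); take (17,21); skip (19,23); take (24,25); take (25,27).
Selected 8 meetings.

8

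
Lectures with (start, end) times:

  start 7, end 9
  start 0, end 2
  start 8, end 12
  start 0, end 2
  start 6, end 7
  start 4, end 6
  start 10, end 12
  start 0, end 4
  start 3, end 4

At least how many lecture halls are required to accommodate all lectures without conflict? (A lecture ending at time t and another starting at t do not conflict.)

3

Events (time:±→running): 0:+→1 0:+→2 0:+→3 … peak 3.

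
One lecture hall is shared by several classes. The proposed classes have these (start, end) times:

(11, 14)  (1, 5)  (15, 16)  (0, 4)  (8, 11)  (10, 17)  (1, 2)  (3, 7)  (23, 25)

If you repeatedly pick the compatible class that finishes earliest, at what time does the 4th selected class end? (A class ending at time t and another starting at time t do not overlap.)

14

Order by finish time; keep every interval that doesn't clash with the previous kept one.
Sorted by end: (1,2)  (0,4)  (1,5)  (3,7)  (8,11)  (11,14)  (15,16)  (10,17)  (23,25)
take (1,2); take (3,7); take (8,11); take (11,14); take (15,16); take (23,25).
Selected: (1,2) (3,7) (8,11) (11,14) (15,16) (23,25)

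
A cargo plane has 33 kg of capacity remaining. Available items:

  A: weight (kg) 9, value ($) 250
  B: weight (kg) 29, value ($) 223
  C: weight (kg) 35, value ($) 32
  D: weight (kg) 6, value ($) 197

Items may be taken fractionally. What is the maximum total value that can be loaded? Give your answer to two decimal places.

Sort by value per unit weight and fill in that order.
Ratios (sorted): D 32.83, A 27.78, B 7.69, C 0.91
take D (6 @ 197); take A (9 @ 250); take 18/29 of B → 138.41. Capacity used 33/33.
Total value = 585.41

585.41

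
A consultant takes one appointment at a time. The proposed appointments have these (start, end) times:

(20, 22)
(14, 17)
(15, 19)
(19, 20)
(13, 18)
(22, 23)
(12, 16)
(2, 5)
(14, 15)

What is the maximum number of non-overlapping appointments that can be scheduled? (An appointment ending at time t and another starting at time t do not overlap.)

By end time: (2,5), (14,15), (12,16), (14,17), (13,18), (15,19), (19,20), (20,22), (22,23).
Pick (2,5); next start ≥ 5 → (14,15); next start ≥ 15 → (15,19); next start ≥ 19 → (19,20); next start ≥ 20 → (20,22); next start ≥ 22 → (22,23).
Selected 6 appointments.

6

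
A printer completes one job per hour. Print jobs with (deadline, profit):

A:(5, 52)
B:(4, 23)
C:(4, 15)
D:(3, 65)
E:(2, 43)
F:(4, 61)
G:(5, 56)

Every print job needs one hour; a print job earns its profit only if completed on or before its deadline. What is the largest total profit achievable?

Sort by profit descending; place each in the latest free slot ≤ its deadline.
By profit: D(d3,65), F(d4,61), G(d5,56), A(d5,52), E(d2,43), B(d4,23), C(d4,15)
D→slot 3; F→slot 4; G→slot 5; A→slot 2; E→slot 1; B skipped; C skipped.
Profit = 43 + 52 + 65 + 61 + 56 = 277

277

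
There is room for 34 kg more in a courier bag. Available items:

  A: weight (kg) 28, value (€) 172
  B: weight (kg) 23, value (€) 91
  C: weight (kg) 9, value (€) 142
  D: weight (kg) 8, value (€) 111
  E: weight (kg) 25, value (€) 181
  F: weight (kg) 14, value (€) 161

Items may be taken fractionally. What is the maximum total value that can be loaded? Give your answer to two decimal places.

Order: C (142/9=15.78) > D (111/8=13.88) > F (161/14=11.50) > E (181/25=7.24) > A (172/28=6.14) > B (91/23=3.96)
Fill: take C (9 @ 142) → take D (8 @ 111) → take F (14 @ 161) → take 3/25 of E → 21.72; 34/34 used.
Total value = 435.72

435.72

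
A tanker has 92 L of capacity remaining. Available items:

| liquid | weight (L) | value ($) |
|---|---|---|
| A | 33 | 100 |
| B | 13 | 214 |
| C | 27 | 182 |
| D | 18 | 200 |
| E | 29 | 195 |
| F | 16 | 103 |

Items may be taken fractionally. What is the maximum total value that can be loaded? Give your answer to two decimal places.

823.19

Ratios (sorted): B 16.46, D 11.11, C 6.74, E 6.72, F 6.44, A 3.03
take B (13 @ 214); take D (18 @ 200); take C (27 @ 182); take E (29 @ 195); take 5/16 of F → 32.19. Capacity used 92/92.
Total value = 823.19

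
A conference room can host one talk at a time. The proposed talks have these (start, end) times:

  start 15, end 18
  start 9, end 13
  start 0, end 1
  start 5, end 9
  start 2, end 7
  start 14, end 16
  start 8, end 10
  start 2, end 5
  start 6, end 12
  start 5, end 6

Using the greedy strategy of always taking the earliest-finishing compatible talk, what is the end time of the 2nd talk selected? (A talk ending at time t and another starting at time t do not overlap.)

Sort by end time and greedily take each interval whose start is ≥ the last chosen end.
By end time: (0,1), (2,5), (5,6), (2,7), (5,9), (8,10), (6,12), (9,13), (14,16), (15,18).
Pick (0,1); next start ≥ 1 → (2,5); next start ≥ 5 → (5,6); next start ≥ 6 → (8,10); next start ≥ 10 → (14,16).
Selected: (0,1) (2,5) (5,6) (8,10) (14,16)

5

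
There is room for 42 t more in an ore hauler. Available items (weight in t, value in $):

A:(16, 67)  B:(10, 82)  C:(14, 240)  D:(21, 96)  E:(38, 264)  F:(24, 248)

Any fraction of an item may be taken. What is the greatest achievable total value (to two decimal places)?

520.80

Order: C (240/14=17.14) > F (248/24=10.33) > B (82/10=8.20) > E (264/38=6.95) > D (96/21=4.57) > A (67/16=4.19)
Fill: take C (14 @ 240) → take F (24 @ 248) → take 4/10 of B → 32.80; 42/42 used.
Total value = 520.80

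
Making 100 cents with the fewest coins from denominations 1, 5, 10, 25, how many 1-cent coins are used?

Greedy: take as many of the largest coin as possible, then repeat with the remainder.
100 = 4×25
Count of 1: 0

0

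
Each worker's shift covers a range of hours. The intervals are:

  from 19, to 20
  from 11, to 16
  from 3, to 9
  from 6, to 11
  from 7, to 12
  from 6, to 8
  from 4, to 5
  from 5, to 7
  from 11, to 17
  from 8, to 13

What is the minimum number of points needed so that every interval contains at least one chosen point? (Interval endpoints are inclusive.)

Process intervals by earliest right end; each time one isn't hit yet, stab at its right endpoint.
By right end: [4,5]  [5,7]  [6,8]  [3,9]  [6,11]  [7,12]  [8,13]  [11,16]  [11,17]  [19,20]
[4,5] uncovered → point at 5; [6,8] uncovered → point at 8; [11,16] uncovered → point at 16; [19,20] uncovered → point at 20.
Points: 5, 8, 16, 20 (4 total).

4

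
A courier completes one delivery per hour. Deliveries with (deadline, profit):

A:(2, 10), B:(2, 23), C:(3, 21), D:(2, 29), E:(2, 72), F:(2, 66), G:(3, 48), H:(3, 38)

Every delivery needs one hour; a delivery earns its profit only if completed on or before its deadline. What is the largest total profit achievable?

186

Sort by profit descending; place each in the latest free slot ≤ its deadline.
Profit order: E=72 F=66 G=48 H=38 D=29 B=23 C=21 A=10
Assign: E→slot 2, F→slot 1, G→slot 3, H skipped, D skipped, B skipped, C skipped, A skipped.
Slots: [1:F] [2:E] [3:G]
Profit = 66 + 72 + 48 = 186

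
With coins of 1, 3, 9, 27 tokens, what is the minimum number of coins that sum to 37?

3

37 = 1×27 + 1×9 + 1×1
Total coins = 1 + 1 + 1 = 3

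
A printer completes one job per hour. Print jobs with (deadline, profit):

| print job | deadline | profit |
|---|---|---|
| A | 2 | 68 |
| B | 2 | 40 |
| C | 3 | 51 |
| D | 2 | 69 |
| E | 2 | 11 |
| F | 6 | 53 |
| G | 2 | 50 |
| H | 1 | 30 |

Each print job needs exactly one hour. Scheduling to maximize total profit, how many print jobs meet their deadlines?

Take jobs in profit order; each goes to the latest open slot no later than its deadline.
Profit order: D=69 A=68 F=53 C=51 G=50 B=40 H=30 E=11
Assign: D→slot 2, A→slot 1, F→slot 6, C→slot 3, G skipped, B skipped, H skipped, E skipped.
Slots: [1:A] [2:D] [3:C] [6:F]
4 of 8 scheduled.

4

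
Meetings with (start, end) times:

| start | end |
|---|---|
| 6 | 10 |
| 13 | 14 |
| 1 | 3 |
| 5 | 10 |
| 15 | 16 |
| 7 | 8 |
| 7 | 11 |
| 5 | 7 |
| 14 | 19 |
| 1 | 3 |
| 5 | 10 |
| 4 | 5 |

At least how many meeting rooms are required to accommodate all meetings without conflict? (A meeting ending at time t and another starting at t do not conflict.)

Events (time:±→running): 1:+→1 1:+→2 3:-→1 3:-→0 4:+→1 5:-→0 5:+→1 5:+→2 5:+→3 6:+→4 7:-→3 7:+→4 7:+→5 … peak 5.

5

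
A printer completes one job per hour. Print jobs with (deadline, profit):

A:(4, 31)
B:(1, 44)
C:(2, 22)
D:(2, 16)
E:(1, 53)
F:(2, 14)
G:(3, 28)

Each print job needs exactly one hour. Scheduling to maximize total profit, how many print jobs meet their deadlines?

Take jobs in profit order; each goes to the latest open slot no later than its deadline.
Profit order: E=53 B=44 A=31 G=28 C=22 D=16 F=14
Assign: E→slot 1, B skipped, A→slot 4, G→slot 3, C→slot 2, D skipped, F skipped.
Slots: [1:E] [2:C] [3:G] [4:A]
4 of 7 scheduled.

4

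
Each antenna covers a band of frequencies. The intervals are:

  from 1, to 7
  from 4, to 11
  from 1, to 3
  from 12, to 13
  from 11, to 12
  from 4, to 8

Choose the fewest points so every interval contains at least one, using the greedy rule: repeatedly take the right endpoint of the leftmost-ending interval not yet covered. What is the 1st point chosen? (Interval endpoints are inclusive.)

3

Sorted: [1,3] [1,7] [4,8] [4,11] [11,12] [12,13]
{[1,3],[1,7]} hit by 3; {[4,8],[4,11]} hit by 8; {[11,12],[12,13]} hit by 12.
Points: 3, 8, 12 (3 total).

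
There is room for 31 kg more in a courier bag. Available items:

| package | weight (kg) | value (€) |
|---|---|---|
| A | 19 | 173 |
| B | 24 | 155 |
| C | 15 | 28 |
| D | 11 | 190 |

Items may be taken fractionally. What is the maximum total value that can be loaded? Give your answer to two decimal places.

Sort by value per unit weight and fill in that order.
Order: D (190/11=17.27) > A (173/19=9.11) > B (155/24=6.46) > C (28/15=1.87)
Fill: take D (11 @ 190) → take A (19 @ 173) → take 1/24 of B → 6.46; 31/31 used.
Total value = 369.46

369.46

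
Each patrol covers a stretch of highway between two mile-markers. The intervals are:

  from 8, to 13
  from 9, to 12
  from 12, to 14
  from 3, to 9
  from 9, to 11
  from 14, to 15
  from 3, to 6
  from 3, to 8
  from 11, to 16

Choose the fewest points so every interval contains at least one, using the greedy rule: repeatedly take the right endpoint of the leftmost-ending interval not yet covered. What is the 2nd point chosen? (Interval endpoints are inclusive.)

11

Sort by right endpoint; whenever an interval is uncovered, place a point at its right end.
Sorted: [3,6] [3,8] [3,9] [9,11] [9,12] [8,13] [12,14] [14,15] [11,16]
{[3,6],[3,8],[3,9]} hit by 6; {[9,11],[9,12],[8,13]} hit by 11; {[12,14],[14,15],[11,16]} hit by 14.
Points: 6, 11, 14 (3 total).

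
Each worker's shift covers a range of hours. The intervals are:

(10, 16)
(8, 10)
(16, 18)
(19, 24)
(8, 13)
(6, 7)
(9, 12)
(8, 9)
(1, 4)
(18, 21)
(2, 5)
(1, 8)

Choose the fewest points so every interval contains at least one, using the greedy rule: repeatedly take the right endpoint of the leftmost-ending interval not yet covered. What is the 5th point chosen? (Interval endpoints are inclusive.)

Process intervals by earliest right end; each time one isn't hit yet, stab at its right endpoint.
Sorted: [1,4] [2,5] [6,7] [1,8] [8,9] [8,10] [9,12] [8,13] [10,16] [16,18] [18,21] [19,24]
{[1,4],[2,5]} hit by 4; {[6,7],[1,8]} hit by 7; {[8,9],[8,10],[9,12],[8,13]} hit by 9; {[10,16],[16,18]} hit by 16; {[18,21],[19,24]} hit by 21.
Points: 4, 7, 9, 16, 21 (5 total).

21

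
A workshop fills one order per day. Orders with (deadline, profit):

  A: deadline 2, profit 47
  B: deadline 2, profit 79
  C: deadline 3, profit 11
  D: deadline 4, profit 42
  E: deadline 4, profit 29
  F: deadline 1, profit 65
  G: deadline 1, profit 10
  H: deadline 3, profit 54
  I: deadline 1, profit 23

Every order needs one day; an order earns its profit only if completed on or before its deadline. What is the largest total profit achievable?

240

Sort by profit descending; place each in the latest free slot ≤ its deadline.
By profit: B(d2,79), F(d1,65), H(d3,54), A(d2,47), D(d4,42), E(d4,29), I(d1,23), C(d3,11), G(d1,10)
B→slot 2; F→slot 1; H→slot 3; A skipped; D→slot 4; E skipped; I skipped; C skipped; G skipped.
Profit = 65 + 79 + 54 + 42 = 240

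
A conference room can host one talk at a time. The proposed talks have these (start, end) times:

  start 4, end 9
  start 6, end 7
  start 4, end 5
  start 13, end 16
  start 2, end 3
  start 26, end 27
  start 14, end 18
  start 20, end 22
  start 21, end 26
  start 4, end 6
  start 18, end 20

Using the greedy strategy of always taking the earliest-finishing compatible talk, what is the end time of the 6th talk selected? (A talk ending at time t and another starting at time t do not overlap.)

Order by finish time; keep every interval that doesn't clash with the previous kept one.
Sorted by end: (2,3)  (4,5)  (4,6)  (6,7)  (4,9)  (13,16)  (14,18)  (18,20)  (20,22)  (21,26)  (26,27)
take (2,3); take (4,5); take (6,7); take (13,16); take (18,20); take (20,22); take (26,27).
Selected: (2,3) (4,5) (6,7) (13,16) (18,20) (20,22) (26,27)

22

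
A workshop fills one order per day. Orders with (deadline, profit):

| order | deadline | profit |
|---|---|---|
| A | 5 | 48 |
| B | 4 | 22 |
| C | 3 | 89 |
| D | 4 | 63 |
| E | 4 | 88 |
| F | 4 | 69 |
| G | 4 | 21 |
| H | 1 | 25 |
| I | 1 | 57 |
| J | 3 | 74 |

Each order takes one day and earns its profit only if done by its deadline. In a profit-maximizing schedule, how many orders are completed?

5

By profit: C(d3,89), E(d4,88), J(d3,74), F(d4,69), D(d4,63), I(d1,57), A(d5,48), H(d1,25), B(d4,22), G(d4,21)
C→slot 3; E→slot 4; J→slot 2; F→slot 1; D skipped; I skipped; A→slot 5; H skipped; B skipped; G skipped.
5 of 10 scheduled.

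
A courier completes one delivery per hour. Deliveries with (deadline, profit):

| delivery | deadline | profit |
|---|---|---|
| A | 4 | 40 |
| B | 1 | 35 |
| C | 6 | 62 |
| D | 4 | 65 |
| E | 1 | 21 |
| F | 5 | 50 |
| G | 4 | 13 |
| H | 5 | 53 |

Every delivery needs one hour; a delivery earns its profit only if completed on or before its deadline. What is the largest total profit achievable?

Take jobs in profit order; each goes to the latest open slot no later than its deadline.
Profit order: D=65 C=62 H=53 F=50 A=40 B=35 E=21 G=13
Assign: D→slot 4, C→slot 6, H→slot 5, F→slot 3, A→slot 2, B→slot 1, E skipped, G skipped.
Slots: [1:B] [2:A] [3:F] [4:D] [5:H] [6:C]
Profit = 35 + 40 + 50 + 65 + 53 + 62 = 305

305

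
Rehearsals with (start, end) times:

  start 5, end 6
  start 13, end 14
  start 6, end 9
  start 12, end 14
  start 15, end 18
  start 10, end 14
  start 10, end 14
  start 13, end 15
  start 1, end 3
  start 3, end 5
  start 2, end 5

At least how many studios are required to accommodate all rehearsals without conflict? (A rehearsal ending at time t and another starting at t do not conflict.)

Count concurrent intervals with a sweep; the peak is the room count.
starts: [1, 2, 3, 5, 6, 10, 10, 12, 13, 13, 15]
ends:   [3, 5, 5, 6, 9, 14, 14, 14, 14, 15, 18]
s1→1 s2→2 e3→1 s3→2 e5→1 e5→0 s5→1 e6→0 s6→1 e9→0 s10→1 s10→2 s12→3 s13→4 s13→5  — peak 5.

5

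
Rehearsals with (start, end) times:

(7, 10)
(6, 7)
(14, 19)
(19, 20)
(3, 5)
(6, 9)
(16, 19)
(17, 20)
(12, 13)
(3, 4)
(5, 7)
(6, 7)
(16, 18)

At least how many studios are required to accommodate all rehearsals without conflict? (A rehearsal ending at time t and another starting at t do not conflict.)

The answer is the maximum number of intervals overlapping at any instant.
Events (time:±→running): 3:+→1 3:+→2 4:-→1 5:-→0 5:+→1 6:+→2 6:+→3 6:+→4 … peak 4.

4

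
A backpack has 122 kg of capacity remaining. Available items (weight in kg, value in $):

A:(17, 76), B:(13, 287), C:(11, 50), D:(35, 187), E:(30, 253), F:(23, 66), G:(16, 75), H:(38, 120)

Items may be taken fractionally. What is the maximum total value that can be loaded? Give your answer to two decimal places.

928.00

Sort by value per unit weight and fill in that order.
Order: B (287/13=22.08) > E (253/30=8.43) > D (187/35=5.34) > G (75/16=4.69) > C (50/11=4.55) > A (76/17=4.47) > H (120/38=3.16) > F (66/23=2.87)
Fill: take B (13 @ 287) → take E (30 @ 253) → take D (35 @ 187) → take G (16 @ 75) → take C (11 @ 50) → take A (17 @ 76); 122/122 used.
Total value = 928.00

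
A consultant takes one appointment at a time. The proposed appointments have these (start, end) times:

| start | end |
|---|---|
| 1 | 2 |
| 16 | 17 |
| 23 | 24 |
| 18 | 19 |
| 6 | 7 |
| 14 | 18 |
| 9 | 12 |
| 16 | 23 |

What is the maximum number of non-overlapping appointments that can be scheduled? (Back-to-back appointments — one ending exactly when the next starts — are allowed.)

6

Sorted by end: (1,2)  (6,7)  (9,12)  (16,17)  (14,18)  (18,19)  (16,23)  (23,24)
take (1,2); take (6,7); take (9,12); take (16,17); skip (14,18); take (18,19); skip (16,23); take (23,24).
Selected 6 appointments.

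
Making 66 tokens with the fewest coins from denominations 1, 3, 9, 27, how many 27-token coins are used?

Use the largest denomination that fits, subtract, and repeat.
66 = 2×27 + 1×9 + 1×3
Count of 27: 2

2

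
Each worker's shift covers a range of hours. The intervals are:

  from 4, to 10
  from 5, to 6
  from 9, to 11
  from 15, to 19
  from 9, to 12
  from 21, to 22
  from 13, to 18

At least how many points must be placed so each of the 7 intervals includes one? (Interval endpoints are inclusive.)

4

Process intervals by earliest right end; each time one isn't hit yet, stab at its right endpoint.
Sorted: [5,6] [4,10] [9,11] [9,12] [13,18] [15,19] [21,22]
{[5,6],[4,10]} hit by 6; {[9,11],[9,12]} hit by 11; {[13,18],[15,19]} hit by 18; {[21,22]} hit by 22.
Points: 6, 11, 18, 22 (4 total).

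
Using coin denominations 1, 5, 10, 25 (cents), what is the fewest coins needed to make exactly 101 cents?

Use the largest denomination that fits, subtract, and repeat.
101 − 4×25→1 − 1×1→0
Total coins = 4 + 1 = 5

5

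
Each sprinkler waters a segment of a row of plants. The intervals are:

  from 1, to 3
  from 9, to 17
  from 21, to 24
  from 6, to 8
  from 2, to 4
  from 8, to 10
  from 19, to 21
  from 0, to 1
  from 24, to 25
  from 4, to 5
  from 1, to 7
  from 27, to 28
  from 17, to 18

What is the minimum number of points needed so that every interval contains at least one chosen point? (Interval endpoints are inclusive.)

7

Sorted: [0,1] [1,3] [2,4] [4,5] [1,7] [6,8] [8,10] [9,17] [17,18] [19,21] [21,24] [24,25] [27,28]
{[0,1],[1,3]} hit by 1; {[2,4],[4,5],[1,7]} hit by 4; {[6,8],[8,10]} hit by 8; {[9,17],[17,18]} hit by 17; {[19,21],[21,24]} hit by 21; {[24,25]} hit by 25; {[27,28]} hit by 28.
Points: 1, 4, 8, 17, 21, 25, 28 (7 total).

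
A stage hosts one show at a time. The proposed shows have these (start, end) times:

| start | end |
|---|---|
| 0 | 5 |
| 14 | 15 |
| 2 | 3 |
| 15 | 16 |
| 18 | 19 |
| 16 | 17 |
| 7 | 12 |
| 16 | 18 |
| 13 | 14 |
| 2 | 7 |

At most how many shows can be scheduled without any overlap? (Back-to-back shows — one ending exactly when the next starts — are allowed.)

Sort by end time and greedily take each interval whose start is ≥ the last chosen end.
Sorted by end: (2,3)  (0,5)  (2,7)  (7,12)  (13,14)  (14,15)  (15,16)  (16,17)  (16,18)  (18,19)
take (2,3); take (7,12); take (13,14); take (14,15); take (15,16); take (16,17); take (18,19).
Selected 7 shows.

7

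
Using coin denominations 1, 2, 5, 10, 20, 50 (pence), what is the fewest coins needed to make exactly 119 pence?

Use the largest denomination that fits, subtract, and repeat.
119 = 2×50 + 1×10 + 1×5 + 2×2
Total coins = 2 + 1 + 1 + 2 = 6

6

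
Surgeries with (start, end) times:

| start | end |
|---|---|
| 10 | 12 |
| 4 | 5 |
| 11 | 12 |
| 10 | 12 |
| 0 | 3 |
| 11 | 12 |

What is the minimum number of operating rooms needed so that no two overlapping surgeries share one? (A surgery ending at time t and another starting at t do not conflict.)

Events (time:±→running): 0:+→1 3:-→0 4:+→1 5:-→0 10:+→1 10:+→2 11:+→3 11:+→4 … peak 4.

4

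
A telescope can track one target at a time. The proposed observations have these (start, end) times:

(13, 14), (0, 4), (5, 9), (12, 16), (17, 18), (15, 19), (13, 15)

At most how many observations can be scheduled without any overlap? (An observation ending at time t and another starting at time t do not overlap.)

Sorted by end: (0,4)  (5,9)  (13,14)  (13,15)  (12,16)  (17,18)  (15,19)
take (0,4); take (5,9); take (13,14); skip (12,16); take (17,18).
Selected 4 observations.

4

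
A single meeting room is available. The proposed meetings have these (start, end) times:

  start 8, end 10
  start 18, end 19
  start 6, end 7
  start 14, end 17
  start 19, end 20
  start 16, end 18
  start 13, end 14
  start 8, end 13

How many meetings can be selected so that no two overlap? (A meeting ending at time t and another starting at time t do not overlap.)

6

Sorted by end: (6,7)  (8,10)  (8,13)  (13,14)  (14,17)  (16,18)  (18,19)  (19,20)
take (6,7); take (8,10); take (13,14); take (14,17); take (18,19); take (19,20).
Selected 6 meetings.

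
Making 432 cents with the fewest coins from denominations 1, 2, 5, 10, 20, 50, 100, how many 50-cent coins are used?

Use the largest denomination that fits, subtract, and repeat.
432 = 4×100 + 1×20 + 1×10 + 1×2
Count of 50: 0

0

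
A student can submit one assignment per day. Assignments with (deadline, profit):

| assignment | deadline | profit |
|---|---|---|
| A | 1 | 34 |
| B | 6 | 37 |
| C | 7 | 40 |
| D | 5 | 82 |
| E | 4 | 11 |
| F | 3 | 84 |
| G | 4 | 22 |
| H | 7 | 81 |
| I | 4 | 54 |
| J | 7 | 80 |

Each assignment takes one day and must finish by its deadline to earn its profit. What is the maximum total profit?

Sort by profit descending; place each in the latest free slot ≤ its deadline.
By profit: F(d3,84), D(d5,82), H(d7,81), J(d7,80), I(d4,54), C(d7,40), B(d6,37), A(d1,34), G(d4,22), E(d4,11)
F→slot 3; D→slot 5; H→slot 7; J→slot 6; I→slot 4; C→slot 2; B→slot 1; A skipped; G skipped; E skipped.
Profit = 37 + 40 + 84 + 54 + 82 + 80 + 81 = 458

458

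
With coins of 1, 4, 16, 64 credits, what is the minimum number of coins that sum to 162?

Greedy: take as many of the largest coin as possible, then repeat with the remainder.
162 − 2×64→34 − 2×16→2 − 2×1→0
Total coins = 2 + 2 + 2 = 6

6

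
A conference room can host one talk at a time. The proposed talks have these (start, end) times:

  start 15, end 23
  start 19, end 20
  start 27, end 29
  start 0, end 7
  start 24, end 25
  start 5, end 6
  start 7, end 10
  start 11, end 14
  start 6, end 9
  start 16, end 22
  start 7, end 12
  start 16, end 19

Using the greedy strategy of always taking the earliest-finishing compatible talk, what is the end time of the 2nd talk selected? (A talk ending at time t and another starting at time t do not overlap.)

Sort by end time and greedily take each interval whose start is ≥ the last chosen end.
By end time: (5,6), (0,7), (6,9), (7,10), (7,12), (11,14), (16,19), (19,20), (16,22), (15,23), (24,25), (27,29).
Pick (5,6); next start ≥ 6 → (6,9); next start ≥ 9 → (11,14); next start ≥ 14 → (16,19); next start ≥ 19 → (19,20); next start ≥ 20 → (24,25); next start ≥ 25 → (27,29).
Selected: (5,6) (6,9) (11,14) (16,19) (19,20) (24,25) (27,29)

9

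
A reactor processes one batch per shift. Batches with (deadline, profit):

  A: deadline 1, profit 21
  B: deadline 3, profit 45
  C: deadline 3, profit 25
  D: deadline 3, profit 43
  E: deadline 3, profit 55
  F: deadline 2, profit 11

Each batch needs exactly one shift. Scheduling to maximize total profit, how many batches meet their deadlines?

Sort by profit descending; place each in the latest free slot ≤ its deadline.
By profit: E(d3,55), B(d3,45), D(d3,43), C(d3,25), A(d1,21), F(d2,11)
E→slot 3; B→slot 2; D→slot 1; C skipped; A skipped; F skipped.
3 of 6 scheduled.

3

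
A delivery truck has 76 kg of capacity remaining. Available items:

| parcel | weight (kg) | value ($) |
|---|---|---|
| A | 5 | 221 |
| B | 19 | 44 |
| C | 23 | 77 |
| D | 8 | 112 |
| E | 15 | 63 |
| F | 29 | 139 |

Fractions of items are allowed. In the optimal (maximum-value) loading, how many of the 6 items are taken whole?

Sort by value per unit weight and fill in that order.
Order: A (221/5=44.20) > D (112/8=14.00) > F (139/29=4.79) > E (63/15=4.20) > C (77/23=3.35) > B (44/19=2.32)
Fill: take A (5 @ 221) → take D (8 @ 112) → take F (29 @ 139) → take E (15 @ 63) → take 19/23 of C → 63.61; 76/76 used.
4 item(s) taken whole; one partial (take 19/23 of C).

4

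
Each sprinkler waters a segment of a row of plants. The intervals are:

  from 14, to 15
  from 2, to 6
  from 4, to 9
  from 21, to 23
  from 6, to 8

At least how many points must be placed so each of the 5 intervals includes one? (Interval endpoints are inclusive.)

Sort by right endpoint; whenever an interval is uncovered, place a point at its right end.
Sorted: [2,6] [6,8] [4,9] [14,15] [21,23]
{[2,6],[6,8],[4,9]} hit by 6; {[14,15]} hit by 15; {[21,23]} hit by 23.
Points: 6, 15, 23 (3 total).

3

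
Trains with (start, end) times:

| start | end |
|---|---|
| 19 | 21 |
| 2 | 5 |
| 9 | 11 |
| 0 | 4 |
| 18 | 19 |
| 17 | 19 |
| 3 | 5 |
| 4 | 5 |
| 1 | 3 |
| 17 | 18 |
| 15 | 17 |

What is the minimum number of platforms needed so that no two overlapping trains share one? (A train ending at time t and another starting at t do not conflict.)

3

The answer is the maximum number of intervals overlapping at any instant.
starts: [0, 1, 2, 3, 4, 9, 15, 17, 17, 18, 19]
ends:   [3, 4, 5, 5, 5, 11, 17, 18, 19, 19, 21]
s0→1 s1→2 s2→3  — peak 3.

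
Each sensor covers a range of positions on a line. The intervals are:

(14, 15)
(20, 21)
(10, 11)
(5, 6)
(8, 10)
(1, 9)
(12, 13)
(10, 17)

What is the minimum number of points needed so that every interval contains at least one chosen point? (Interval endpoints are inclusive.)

5

Process intervals by earliest right end; each time one isn't hit yet, stab at its right endpoint.
Sorted: [5,6] [1,9] [8,10] [10,11] [12,13] [14,15] [10,17] [20,21]
{[5,6],[1,9]} hit by 6; {[8,10],[10,11]} hit by 10; {[12,13]} hit by 13; {[14,15],[10,17]} hit by 15; {[20,21]} hit by 21.
Points: 6, 10, 13, 15, 21 (5 total).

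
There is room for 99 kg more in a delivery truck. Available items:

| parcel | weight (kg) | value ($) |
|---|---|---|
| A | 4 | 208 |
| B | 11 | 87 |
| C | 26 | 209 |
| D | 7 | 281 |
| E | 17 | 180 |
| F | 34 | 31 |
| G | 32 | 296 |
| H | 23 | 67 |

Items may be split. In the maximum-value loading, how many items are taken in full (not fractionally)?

Sort by value per unit weight and fill in that order.
Ratios (sorted): A 52.00, D 40.14, E 10.59, G 9.25, C 8.04, B 7.91, H 2.91, F 0.91
take A (4 @ 208); take D (7 @ 281); take E (17 @ 180); take G (32 @ 296); take C (26 @ 209); take B (11 @ 87); take 2/23 of H → 5.83. Capacity used 99/99.
6 item(s) taken whole; one partial (take 2/23 of H).

6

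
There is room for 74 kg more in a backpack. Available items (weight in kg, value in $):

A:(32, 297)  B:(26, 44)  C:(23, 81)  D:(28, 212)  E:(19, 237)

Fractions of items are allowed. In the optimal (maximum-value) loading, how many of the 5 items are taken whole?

Greedy by value/weight ratio, highest first.
Order: E (237/19=12.47) > A (297/32=9.28) > D (212/28=7.57) > C (81/23=3.52) > B (44/26=1.69)
Fill: take E (19 @ 237) → take A (32 @ 297) → take 23/28 of D → 174.14; 74/74 used.
2 item(s) taken whole; one partial (take 23/28 of D).

2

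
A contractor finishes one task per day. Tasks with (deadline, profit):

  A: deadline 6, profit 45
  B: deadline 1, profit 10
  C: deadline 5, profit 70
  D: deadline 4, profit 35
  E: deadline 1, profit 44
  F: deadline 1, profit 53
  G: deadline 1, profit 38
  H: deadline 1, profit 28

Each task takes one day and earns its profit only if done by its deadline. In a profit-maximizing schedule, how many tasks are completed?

4

Sort by profit descending; place each in the latest free slot ≤ its deadline.
Profit order: C=70 F=53 A=45 E=44 G=38 D=35 H=28 B=10
Assign: C→slot 5, F→slot 1, A→slot 6, E skipped, G skipped, D→slot 4, H skipped, B skipped.
Slots: [1:F] [4:D] [5:C] [6:A]
4 of 8 scheduled.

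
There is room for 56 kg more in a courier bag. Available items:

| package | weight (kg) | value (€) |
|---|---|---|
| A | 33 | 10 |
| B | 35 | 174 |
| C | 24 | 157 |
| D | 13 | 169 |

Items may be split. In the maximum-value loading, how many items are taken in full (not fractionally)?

2

Greedy by value/weight ratio, highest first.
Order: D (169/13=13.00) > C (157/24=6.54) > B (174/35=4.97) > A (10/33=0.30)
Fill: take D (13 @ 169) → take C (24 @ 157) → take 19/35 of B → 94.46; 56/56 used.
2 item(s) taken whole; one partial (take 19/35 of B).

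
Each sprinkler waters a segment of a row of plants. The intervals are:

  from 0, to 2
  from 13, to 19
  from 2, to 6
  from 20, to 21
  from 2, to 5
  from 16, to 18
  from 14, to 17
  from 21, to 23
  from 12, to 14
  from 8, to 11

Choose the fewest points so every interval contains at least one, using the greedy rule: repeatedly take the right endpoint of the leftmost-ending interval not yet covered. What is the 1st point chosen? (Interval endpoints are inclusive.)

2

Sort by right endpoint; whenever an interval is uncovered, place a point at its right end.
Sorted: [0,2] [2,5] [2,6] [8,11] [12,14] [14,17] [16,18] [13,19] [20,21] [21,23]
{[0,2],[2,5],[2,6]} hit by 2; {[8,11]} hit by 11; {[12,14],[14,17]} hit by 14; {[16,18],[13,19]} hit by 18; {[20,21],[21,23]} hit by 21.
Points: 2, 11, 14, 18, 21 (5 total).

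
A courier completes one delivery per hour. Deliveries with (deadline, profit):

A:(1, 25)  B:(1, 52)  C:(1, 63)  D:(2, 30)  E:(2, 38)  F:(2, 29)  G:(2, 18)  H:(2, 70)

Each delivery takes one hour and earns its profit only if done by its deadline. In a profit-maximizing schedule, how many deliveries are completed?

2

Sort by profit descending; place each in the latest free slot ≤ its deadline.
Profit order: H=70 C=63 B=52 E=38 D=30 F=29 A=25 G=18
Assign: H→slot 2, C→slot 1, B skipped, E skipped, D skipped, F skipped, A skipped, G skipped.
Slots: [1:C] [2:H]
2 of 8 scheduled.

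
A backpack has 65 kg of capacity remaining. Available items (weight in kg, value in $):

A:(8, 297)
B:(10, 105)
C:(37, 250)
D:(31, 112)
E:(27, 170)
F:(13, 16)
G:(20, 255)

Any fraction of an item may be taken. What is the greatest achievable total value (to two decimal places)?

839.43

Ratios (sorted): A 37.12, G 12.75, B 10.50, C 6.76, E 6.30, D 3.61, F 1.23
take A (8 @ 297); take G (20 @ 255); take B (10 @ 105); take 27/37 of C → 182.43. Capacity used 65/65.
Total value = 839.43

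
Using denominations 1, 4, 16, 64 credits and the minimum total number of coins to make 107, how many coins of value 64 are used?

1

107 = 1×64 + 2×16 + 2×4 + 3×1
Count of 64: 1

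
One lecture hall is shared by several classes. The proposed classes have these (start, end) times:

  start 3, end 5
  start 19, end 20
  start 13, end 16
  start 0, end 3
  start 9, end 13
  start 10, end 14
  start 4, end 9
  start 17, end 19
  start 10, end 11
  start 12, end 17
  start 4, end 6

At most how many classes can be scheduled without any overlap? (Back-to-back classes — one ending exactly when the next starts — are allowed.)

6

Greedy by earliest finish: after sorting by end time, pick each interval compatible with the last pick.
Sorted by end: (0,3)  (3,5)  (4,6)  (4,9)  (10,11)  (9,13)  (10,14)  (13,16)  (12,17)  (17,19)  (19,20)
take (0,3); take (3,5); take (10,11); skip (9,13); skip (10,14); take (13,16); take (17,19); take (19,20).
Selected 6 classes.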